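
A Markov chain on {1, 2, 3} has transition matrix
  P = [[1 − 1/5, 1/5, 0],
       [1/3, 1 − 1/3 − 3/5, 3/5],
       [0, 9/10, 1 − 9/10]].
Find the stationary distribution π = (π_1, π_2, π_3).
π = (1/2, 3/10, 1/5)

This is a birth-death chain on three states, which satisfies detailed balance: π_1 · P_{12} = π_2 · P_{21} and π_2 · P_{23} = π_3 · P_{32}.
From π_1 · 1/5 = π_2 · 1/3: π_2/π_1 = (1/5)/(1/3) = 3/5.
From π_2 · 3/5 = π_3 · 9/10: π_3/π_2 = (3/5)/(9/10) = 2/3.
Take π_1 proportional to 1; then unnormalized π = (1, 3/5, 2/5). Normalize by dividing by the sum 2:
  π = (1/2, 3/10, 1/5).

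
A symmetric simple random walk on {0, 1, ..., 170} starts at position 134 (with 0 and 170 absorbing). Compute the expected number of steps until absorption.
E[τ | X_0 = 134] = 4824

Let v_k = E[τ | X_0 = k]. Boundary: v_0 = v_170 = 0. Recurrence: v_k = 1 + (v_{k-1} + v_{k+1})/2 for 1 ≤ k ≤ 169. The particular solution to v_k − (v_{k-1} + v_{k+1})/2 = 1 is v_k = −k^2. Adding homogeneous solution A + B k and matching boundaries gives v_k = k (170 − k). Substituting k = 134: v_134 = 134 · 36 = 4824.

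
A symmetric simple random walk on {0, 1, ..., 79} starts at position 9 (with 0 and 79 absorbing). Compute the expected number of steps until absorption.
E[τ | X_0 = 9] = 630

Let v_k = E[τ | X_0 = k]. Boundary: v_0 = v_79 = 0. Recurrence: v_k = 1 + (v_{k-1} + v_{k+1})/2 for 1 ≤ k ≤ 78. The particular solution to v_k − (v_{k-1} + v_{k+1})/2 = 1 is v_k = −k^2. Adding homogeneous solution A + B k and matching boundaries gives v_k = k (79 − k). Substituting k = 9: v_9 = 9 · 70 = 630.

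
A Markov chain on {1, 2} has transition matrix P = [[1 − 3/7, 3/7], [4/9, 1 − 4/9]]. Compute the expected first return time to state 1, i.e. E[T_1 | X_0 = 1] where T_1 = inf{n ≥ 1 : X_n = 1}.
E[T_1 | X_0 = 1] = 1/π_1 = 55/28

For an irreducible recurrent Markov chain with stationary distribution π, E[T_i | X_0 = i] = 1/π_i (Kac's formula). Here π_1 = (4/9)/(3/7 + 4/9) = (4/9)/(55/63) = 28/55, so E[T_1 | X_0 = 1] = 1/π_1 = (3/7 + 4/9)/(4/9) = (55/63)/(4/9) = 55/28.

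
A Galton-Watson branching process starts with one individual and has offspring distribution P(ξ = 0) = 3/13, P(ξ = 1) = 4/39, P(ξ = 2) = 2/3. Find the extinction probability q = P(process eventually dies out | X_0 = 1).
q = 9/26

The pgf is f(s) = 3/13 + 4/39·s + 2/3·s². The extinction probability q is the smallest fixed point of f in [0, 1]. Setting s = f(s):
  2/3·s² + (4/39 − 1)·s + 3/13 = 0
  2/3·s² − (3/13 + 2/3)·s + 3/13 = 0
which factors as (s − 1)·(2/3·s − 3/13) = 0, giving roots s = 1 and s = (3/13)/(2/3) = 9/26.
Mean offspring μ = 4/39 + 2·2/3 = 56/39 > 1 (supercritical), so q < 1. The extinction probability is the smaller root: q = (3/13)/(2/3) = 9/26.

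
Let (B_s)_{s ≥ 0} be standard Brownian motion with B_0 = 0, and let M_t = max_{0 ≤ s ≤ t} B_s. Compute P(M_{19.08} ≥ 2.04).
P(M_{19.08} ≥ 2.04) = 2·P(B_{19.08} ≥ 2.04) = 2(1 − Φ(2.04/√19.08)) ≈ 0.6405

By the reflection principle for Brownian motion, P(M_t ≥ a) = 2 · P(B_t ≥ a) for a ≥ 0. Since B_t ~ N(0, t), P(B_t ≥ 2.04) = 1 − Φ(2.04/√t) = 1 − Φ(2.04/√19.08) = 1 − Φ(0.4670). So
  P(M_{19.08} ≥ 2.04) = 2(1 − Φ(0.4670)) ≈ 0.6405.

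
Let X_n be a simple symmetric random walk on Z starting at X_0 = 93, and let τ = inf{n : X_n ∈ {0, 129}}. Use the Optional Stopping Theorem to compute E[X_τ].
E[X_τ] = 93

X_n is a martingale and τ is a bounded-mean stopping time (indeed τ is finite a.s. with bounded expectation since the walk is in a bounded region). By the OST, E[X_τ] = E[X_0] = 93. Equivalently: E[X_τ] = 129 · P(hit 129 first) + 0 · P(hit 0 first) = 129 · (93/129) = 93.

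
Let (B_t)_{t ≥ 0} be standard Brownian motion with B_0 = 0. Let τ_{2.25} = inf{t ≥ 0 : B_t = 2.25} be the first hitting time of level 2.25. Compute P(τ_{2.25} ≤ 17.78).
P(τ_{2.25} ≤ 17.78) = 2(1 − Φ(2.25/√17.78)) = 2(1 − Φ(0.5336)) ≈ 0.5936

By the reflection principle for standard BM, P(τ_b ≤ t) = 2 · P(B_t ≥ b). Since B_t ~ N(0, t), P(B_t ≥ 2.25) = 1 − Φ(2.25/√t) = 1 − Φ(2.25/√17.78) = 1 − Φ(0.5336) ≈ 0.29681. Doubling: P(τ_{2.25} ≤ 17.78) ≈ 2 · 0.29681 = 0.59362 ≈ 0.5936.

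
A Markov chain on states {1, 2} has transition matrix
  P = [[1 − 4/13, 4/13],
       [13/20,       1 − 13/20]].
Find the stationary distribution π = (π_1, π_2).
π_1 = 169/249, π_2 = 80/249

Solve πP = π with π_1 + π_2 = 1. From πP = π: π_1 · (1 − 4/13) + π_2 · 13/20 = π_1 ⇒ π_2 · 13/20 = π_1 · 4/13 ⇒ π_2/π_1 = (4/13)/(13/20) = 80/169. Together with π_1 + π_2 = 1:
  π_1 = (13/20)/(4/13 + 13/20) = (13/20)/(249/260) = 169/249,
  π_2 = (4/13)/(4/13 + 13/20) = (4/13)/(249/260) = 80/249.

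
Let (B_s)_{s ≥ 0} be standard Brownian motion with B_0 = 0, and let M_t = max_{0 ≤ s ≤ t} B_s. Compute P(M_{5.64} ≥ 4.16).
P(M_{5.64} ≥ 4.16) = 2·P(B_{5.64} ≥ 4.16) = 2(1 − Φ(4.16/√5.64)) ≈ 0.0798

By the reflection principle for Brownian motion, P(M_t ≥ a) = 2 · P(B_t ≥ a) for a ≥ 0. Since B_t ~ N(0, t), P(B_t ≥ 4.16) = 1 − Φ(4.16/√t) = 1 − Φ(4.16/√5.64) = 1 − Φ(1.7517). So
  P(M_{5.64} ≥ 4.16) = 2(1 − Φ(1.7517)) ≈ 0.0798.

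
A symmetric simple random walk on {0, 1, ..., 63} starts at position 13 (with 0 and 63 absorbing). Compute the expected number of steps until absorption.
E[τ | X_0 = 13] = 650

Let v_k = E[τ | X_0 = k]. Boundary: v_0 = v_63 = 0. Recurrence: v_k = 1 + (v_{k-1} + v_{k+1})/2 for 1 ≤ k ≤ 62. The particular solution to v_k − (v_{k-1} + v_{k+1})/2 = 1 is v_k = −k^2. Adding homogeneous solution A + B k and matching boundaries gives v_k = k (63 − k). Substituting k = 13: v_13 = 13 · 50 = 650.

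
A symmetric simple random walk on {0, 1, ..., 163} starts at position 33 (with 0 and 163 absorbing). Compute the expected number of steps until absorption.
E[τ | X_0 = 33] = 4290

Let v_k = E[τ | X_0 = k]. Boundary: v_0 = v_163 = 0. Recurrence: v_k = 1 + (v_{k-1} + v_{k+1})/2 for 1 ≤ k ≤ 162. The particular solution to v_k − (v_{k-1} + v_{k+1})/2 = 1 is v_k = −k^2. Adding homogeneous solution A + B k and matching boundaries gives v_k = k (163 − k). Substituting k = 33: v_33 = 33 · 130 = 4290.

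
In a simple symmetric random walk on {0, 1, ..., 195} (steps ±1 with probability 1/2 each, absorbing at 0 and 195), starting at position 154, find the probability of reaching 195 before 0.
P(hit 195 before 0) = 154/195

Let u_k = P(hit 195 before 0 | start at k). Then u_0 = 0, u_195 = 1, and u_k = u_{k-1}/2 + u_{k+1}/2 for 1 ≤ k ≤ 194. This harmonic recurrence is solved by u_k = k/195, giving u_154 = 154/195.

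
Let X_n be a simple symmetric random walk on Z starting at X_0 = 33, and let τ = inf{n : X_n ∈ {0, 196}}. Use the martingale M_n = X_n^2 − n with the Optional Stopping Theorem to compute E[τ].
E[τ] = 5379

M_n = X_n^2 − n is a martingale (since E[X_{n+1}^2 | F_n] = X_n^2 + 1). By OST (τ has finite mean in a bounded region), E[M_τ] = E[M_0] = X_0^2 − 0 = 33^2 = 1089. Also E[M_τ] = E[X_τ^2] − E[τ]. The walk exits at 0 or 196, with P(hit 196 first) = 33/196, so E[X_τ^2] = 196^2 · 33/196 + 0 = 6468. Thus E[τ] = E[X_τ^2] − E[M_τ] = 6468 − 1089 = 5379 = 33(196 − 33) = 5379.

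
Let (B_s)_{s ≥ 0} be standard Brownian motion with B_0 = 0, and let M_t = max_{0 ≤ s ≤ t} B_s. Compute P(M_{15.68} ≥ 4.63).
P(M_{15.68} ≥ 4.63) = 2·P(B_{15.68} ≥ 4.63) = 2(1 − Φ(4.63/√15.68)) ≈ 0.2423

By the reflection principle for Brownian motion, P(M_t ≥ a) = 2 · P(B_t ≥ a) for a ≥ 0. Since B_t ~ N(0, t), P(B_t ≥ 4.63) = 1 − Φ(4.63/√t) = 1 − Φ(4.63/√15.68) = 1 − Φ(1.1693). So
  P(M_{15.68} ≥ 4.63) = 2(1 − Φ(1.1693)) ≈ 0.2423.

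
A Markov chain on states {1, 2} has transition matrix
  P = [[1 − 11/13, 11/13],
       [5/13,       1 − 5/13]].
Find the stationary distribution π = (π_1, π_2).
π_1 = 5/16, π_2 = 11/16

Solve πP = π with π_1 + π_2 = 1. From πP = π: π_1 · (1 − 11/13) + π_2 · 5/13 = π_1 ⇒ π_2 · 5/13 = π_1 · 11/13 ⇒ π_2/π_1 = (11/13)/(5/13) = 11/5. Together with π_1 + π_2 = 1:
  π_1 = (5/13)/(11/13 + 5/13) = (5/13)/(16/13) = 5/16,
  π_2 = (11/13)/(11/13 + 5/13) = (11/13)/(16/13) = 11/16.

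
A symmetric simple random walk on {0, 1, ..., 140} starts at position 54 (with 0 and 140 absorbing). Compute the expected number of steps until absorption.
E[τ | X_0 = 54] = 4644

Let v_k = E[τ | X_0 = k]. Boundary: v_0 = v_140 = 0. Recurrence: v_k = 1 + (v_{k-1} + v_{k+1})/2 for 1 ≤ k ≤ 139. The particular solution to v_k − (v_{k-1} + v_{k+1})/2 = 1 is v_k = −k^2. Adding homogeneous solution A + B k and matching boundaries gives v_k = k (140 − k). Substituting k = 54: v_54 = 54 · 86 = 4644.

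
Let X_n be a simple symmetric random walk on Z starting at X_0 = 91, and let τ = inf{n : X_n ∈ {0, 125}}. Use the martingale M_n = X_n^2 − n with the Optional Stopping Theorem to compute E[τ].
E[τ] = 3094

M_n = X_n^2 − n is a martingale (since E[X_{n+1}^2 | F_n] = X_n^2 + 1). By OST (τ has finite mean in a bounded region), E[M_τ] = E[M_0] = X_0^2 − 0 = 91^2 = 8281. Also E[M_τ] = E[X_τ^2] − E[τ]. The walk exits at 0 or 125, with P(hit 125 first) = 91/125, so E[X_τ^2] = 125^2 · 91/125 + 0 = 11375. Thus E[τ] = E[X_τ^2] − E[M_τ] = 11375 − 8281 = 3094 = 91(125 − 91) = 3094.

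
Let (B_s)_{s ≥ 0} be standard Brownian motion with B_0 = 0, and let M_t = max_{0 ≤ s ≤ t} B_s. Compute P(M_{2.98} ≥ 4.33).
P(M_{2.98} ≥ 4.33) = 2·P(B_{2.98} ≥ 4.33) = 2(1 − Φ(4.33/√2.98)) ≈ 0.0121

By the reflection principle for Brownian motion, P(M_t ≥ a) = 2 · P(B_t ≥ a) for a ≥ 0. Since B_t ~ N(0, t), P(B_t ≥ 4.33) = 1 − Φ(4.33/√t) = 1 − Φ(4.33/√2.98) = 1 − Φ(2.5083). So
  P(M_{2.98} ≥ 4.33) = 2(1 − Φ(2.5083)) ≈ 0.0121.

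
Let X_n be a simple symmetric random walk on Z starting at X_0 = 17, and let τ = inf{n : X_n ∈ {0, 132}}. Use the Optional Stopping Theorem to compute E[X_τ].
E[X_τ] = 17

X_n is a martingale and τ is a bounded-mean stopping time (indeed τ is finite a.s. with bounded expectation since the walk is in a bounded region). By the OST, E[X_τ] = E[X_0] = 17. Equivalently: E[X_τ] = 132 · P(hit 132 first) + 0 · P(hit 0 first) = 132 · (17/132) = 17.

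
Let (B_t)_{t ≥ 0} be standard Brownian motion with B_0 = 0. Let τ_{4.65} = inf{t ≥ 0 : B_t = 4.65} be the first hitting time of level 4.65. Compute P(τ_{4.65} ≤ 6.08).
P(τ_{4.65} ≤ 6.08) = 2(1 − Φ(4.65/√6.08)) = 2(1 − Φ(1.8858)) ≈ 0.0593

By the reflection principle for standard BM, P(τ_b ≤ t) = 2 · P(B_t ≥ b). Since B_t ~ N(0, t), P(B_t ≥ 4.65) = 1 − Φ(4.65/√t) = 1 − Φ(4.65/√6.08) = 1 − Φ(1.8858) ≈ 0.02966. Doubling: P(τ_{4.65} ≤ 6.08) ≈ 2 · 0.02966 = 0.05932 ≈ 0.0593.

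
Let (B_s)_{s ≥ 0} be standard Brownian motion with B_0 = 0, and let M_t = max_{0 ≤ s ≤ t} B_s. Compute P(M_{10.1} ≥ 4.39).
P(M_{10.1} ≥ 4.39) = 2·P(B_{10.1} ≥ 4.39) = 2(1 − Φ(4.39/√10.1)) ≈ 0.1672

By the reflection principle for Brownian motion, P(M_t ≥ a) = 2 · P(B_t ≥ a) for a ≥ 0. Since B_t ~ N(0, t), P(B_t ≥ 4.39) = 1 − Φ(4.39/√t) = 1 − Φ(4.39/√10.1) = 1 − Φ(1.3814). So
  P(M_{10.1} ≥ 4.39) = 2(1 − Φ(1.3814)) ≈ 0.1672.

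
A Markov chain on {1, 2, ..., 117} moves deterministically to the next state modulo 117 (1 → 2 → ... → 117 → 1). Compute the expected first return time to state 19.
E[T_19 | X_0 = 19] = 117

The chain cycles deterministically, so starting at state 19 it returns in exactly 117 steps. Equivalently, the stationary distribution is uniform π_j = 1/117 for every state j, so by Kac's formula E[T_19] = 1/π_19 = 117.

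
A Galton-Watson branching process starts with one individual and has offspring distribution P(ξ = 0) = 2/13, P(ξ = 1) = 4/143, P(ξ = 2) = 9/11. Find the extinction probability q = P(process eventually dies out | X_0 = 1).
q = 22/117

The pgf is f(s) = 2/13 + 4/143·s + 9/11·s². The extinction probability q is the smallest fixed point of f in [0, 1]. Setting s = f(s):
  9/11·s² + (4/143 − 1)·s + 2/13 = 0
  9/11·s² − (2/13 + 9/11)·s + 2/13 = 0
which factors as (s − 1)·(9/11·s − 2/13) = 0, giving roots s = 1 and s = (2/13)/(9/11) = 22/117.
Mean offspring μ = 4/143 + 2·9/11 = 238/143 > 1 (supercritical), so q < 1. The extinction probability is the smaller root: q = (2/13)/(9/11) = 22/117.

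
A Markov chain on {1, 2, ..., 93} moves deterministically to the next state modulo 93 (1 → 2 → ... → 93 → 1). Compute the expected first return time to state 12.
E[T_12 | X_0 = 12] = 93

The chain cycles deterministically, so starting at state 12 it returns in exactly 93 steps. Equivalently, the stationary distribution is uniform π_j = 1/93 for every state j, so by Kac's formula E[T_12] = 1/π_12 = 93.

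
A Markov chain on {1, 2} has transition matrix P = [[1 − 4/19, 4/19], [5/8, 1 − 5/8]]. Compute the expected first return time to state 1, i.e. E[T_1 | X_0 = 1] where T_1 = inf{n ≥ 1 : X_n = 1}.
E[T_1 | X_0 = 1] = 1/π_1 = 127/95

For an irreducible recurrent Markov chain with stationary distribution π, E[T_i | X_0 = i] = 1/π_i (Kac's formula). Here π_1 = (5/8)/(4/19 + 5/8) = (5/8)/(127/152) = 95/127, so E[T_1 | X_0 = 1] = 1/π_1 = (4/19 + 5/8)/(5/8) = (127/152)/(5/8) = 127/95.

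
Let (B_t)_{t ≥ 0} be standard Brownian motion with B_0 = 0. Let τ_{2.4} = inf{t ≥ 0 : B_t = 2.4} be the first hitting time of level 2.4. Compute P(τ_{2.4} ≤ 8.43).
P(τ_{2.4} ≤ 8.43) = 2(1 − Φ(2.4/√8.43)) = 2(1 − Φ(0.8266)) ≈ 0.4085

By the reflection principle for standard BM, P(τ_b ≤ t) = 2 · P(B_t ≥ b). Since B_t ~ N(0, t), P(B_t ≥ 2.4) = 1 − Φ(2.4/√t) = 1 − Φ(2.4/√8.43) = 1 − Φ(0.8266) ≈ 0.20423. Doubling: P(τ_{2.4} ≤ 8.43) ≈ 2 · 0.20423 = 0.40846 ≈ 0.4085.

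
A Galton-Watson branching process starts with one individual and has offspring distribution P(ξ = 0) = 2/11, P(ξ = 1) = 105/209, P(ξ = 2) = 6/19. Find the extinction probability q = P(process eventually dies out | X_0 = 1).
q = 19/33

The pgf is f(s) = 2/11 + 105/209·s + 6/19·s². The extinction probability q is the smallest fixed point of f in [0, 1]. Setting s = f(s):
  6/19·s² + (105/209 − 1)·s + 2/11 = 0
  6/19·s² − (2/11 + 6/19)·s + 2/11 = 0
which factors as (s − 1)·(6/19·s − 2/11) = 0, giving roots s = 1 and s = (2/11)/(6/19) = 19/33.
Mean offspring μ = 105/209 + 2·6/19 = 237/209 > 1 (supercritical), so q < 1. The extinction probability is the smaller root: q = (2/11)/(6/19) = 19/33.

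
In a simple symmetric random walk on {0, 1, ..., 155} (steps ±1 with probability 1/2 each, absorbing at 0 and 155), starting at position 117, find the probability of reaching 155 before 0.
P(hit 155 before 0) = 117/155

Let u_k = P(hit 155 before 0 | start at k). Then u_0 = 0, u_155 = 1, and u_k = u_{k-1}/2 + u_{k+1}/2 for 1 ≤ k ≤ 154. This harmonic recurrence is solved by u_k = k/155, giving u_117 = 117/155.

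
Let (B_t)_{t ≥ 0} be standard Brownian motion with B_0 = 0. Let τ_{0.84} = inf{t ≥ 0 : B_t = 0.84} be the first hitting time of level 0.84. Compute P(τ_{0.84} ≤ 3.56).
P(τ_{0.84} ≤ 3.56) = 2(1 − Φ(0.84/√3.56)) = 2(1 − Φ(0.4452)) ≈ 0.6562

By the reflection principle for standard BM, P(τ_b ≤ t) = 2 · P(B_t ≥ b). Since B_t ~ N(0, t), P(B_t ≥ 0.84) = 1 − Φ(0.84/√t) = 1 − Φ(0.84/√3.56) = 1 − Φ(0.4452) ≈ 0.32809. Doubling: P(τ_{0.84} ≤ 3.56) ≈ 2 · 0.32809 = 0.65618 ≈ 0.6562.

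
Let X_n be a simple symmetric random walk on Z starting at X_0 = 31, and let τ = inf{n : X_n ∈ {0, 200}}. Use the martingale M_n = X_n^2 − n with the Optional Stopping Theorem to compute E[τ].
E[τ] = 5239

M_n = X_n^2 − n is a martingale (since E[X_{n+1}^2 | F_n] = X_n^2 + 1). By OST (τ has finite mean in a bounded region), E[M_τ] = E[M_0] = X_0^2 − 0 = 31^2 = 961. Also E[M_τ] = E[X_τ^2] − E[τ]. The walk exits at 0 or 200, with P(hit 200 first) = 31/200, so E[X_τ^2] = 200^2 · 31/200 + 0 = 6200. Thus E[τ] = E[X_τ^2] − E[M_τ] = 6200 − 961 = 5239 = 31(200 − 31) = 5239.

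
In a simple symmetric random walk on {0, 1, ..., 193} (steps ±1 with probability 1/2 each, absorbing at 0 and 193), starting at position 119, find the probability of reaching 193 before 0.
P(hit 193 before 0) = 119/193

Let u_k = P(hit 193 before 0 | start at k). Then u_0 = 0, u_193 = 1, and u_k = u_{k-1}/2 + u_{k+1}/2 for 1 ≤ k ≤ 192. This harmonic recurrence is solved by u_k = k/193, giving u_119 = 119/193.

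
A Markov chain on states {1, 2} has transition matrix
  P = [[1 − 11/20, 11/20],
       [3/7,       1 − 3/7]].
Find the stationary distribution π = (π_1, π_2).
π_1 = 60/137, π_2 = 77/137

Solve πP = π with π_1 + π_2 = 1. From πP = π: π_1 · (1 − 11/20) + π_2 · 3/7 = π_1 ⇒ π_2 · 3/7 = π_1 · 11/20 ⇒ π_2/π_1 = (11/20)/(3/7) = 77/60. Together with π_1 + π_2 = 1:
  π_1 = (3/7)/(11/20 + 3/7) = (3/7)/(137/140) = 60/137,
  π_2 = (11/20)/(11/20 + 3/7) = (11/20)/(137/140) = 77/137.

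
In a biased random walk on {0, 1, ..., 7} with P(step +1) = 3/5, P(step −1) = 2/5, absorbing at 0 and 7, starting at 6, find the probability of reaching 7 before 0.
P(hit 7 before 0) = (1 − (2/3)^6) / (1 − (2/3)^7) = 1995/2059

Let u_k denote P(reach 7 before 0 | start at k). Boundary: u_0 = 0, u_7 = 1. Recurrence: u_k = 3/5·u_{k+1} + 2/5·u_{k-1} for 1 ≤ k ≤ 6. Try u_k = A + B·r^k with r = q/p = (2/5)/(3/5) = 2/3. Substitution satisfies the recurrence; boundary conditions give:
  u_k = (1 − r^k) / (1 − r^N) = (1 − (2/3)^6) / (1 − (2/3)^7) = 1995/2059.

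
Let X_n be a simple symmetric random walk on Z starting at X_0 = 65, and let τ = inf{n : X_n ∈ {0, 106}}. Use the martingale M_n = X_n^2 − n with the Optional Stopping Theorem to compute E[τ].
E[τ] = 2665

M_n = X_n^2 − n is a martingale (since E[X_{n+1}^2 | F_n] = X_n^2 + 1). By OST (τ has finite mean in a bounded region), E[M_τ] = E[M_0] = X_0^2 − 0 = 65^2 = 4225. Also E[M_τ] = E[X_τ^2] − E[τ]. The walk exits at 0 or 106, with P(hit 106 first) = 65/106, so E[X_τ^2] = 106^2 · 65/106 + 0 = 6890. Thus E[τ] = E[X_τ^2] − E[M_τ] = 6890 − 4225 = 2665 = 65(106 − 65) = 2665.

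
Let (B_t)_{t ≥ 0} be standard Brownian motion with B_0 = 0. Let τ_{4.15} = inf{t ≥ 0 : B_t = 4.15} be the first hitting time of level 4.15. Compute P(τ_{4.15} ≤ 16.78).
P(τ_{4.15} ≤ 16.78) = 2(1 − Φ(4.15/√16.78)) = 2(1 − Φ(1.0131)) ≈ 0.3110

By the reflection principle for standard BM, P(τ_b ≤ t) = 2 · P(B_t ≥ b). Since B_t ~ N(0, t), P(B_t ≥ 4.15) = 1 − Φ(4.15/√t) = 1 − Φ(4.15/√16.78) = 1 − Φ(1.0131) ≈ 0.15551. Doubling: P(τ_{4.15} ≤ 16.78) ≈ 2 · 0.15551 = 0.31102 ≈ 0.3110.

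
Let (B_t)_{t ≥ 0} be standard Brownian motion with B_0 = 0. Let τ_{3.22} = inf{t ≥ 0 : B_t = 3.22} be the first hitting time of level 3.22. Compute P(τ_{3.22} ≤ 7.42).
P(τ_{3.22} ≤ 7.42) = 2(1 − Φ(3.22/√7.42)) = 2(1 − Φ(1.1821)) ≈ 0.2372

By the reflection principle for standard BM, P(τ_b ≤ t) = 2 · P(B_t ≥ b). Since B_t ~ N(0, t), P(B_t ≥ 3.22) = 1 − Φ(3.22/√t) = 1 − Φ(3.22/√7.42) = 1 − Φ(1.1821) ≈ 0.11858. Doubling: P(τ_{3.22} ≤ 7.42) ≈ 2 · 0.11858 = 0.23716 ≈ 0.2372.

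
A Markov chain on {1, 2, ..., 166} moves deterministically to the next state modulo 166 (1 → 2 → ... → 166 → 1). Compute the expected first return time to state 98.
E[T_98 | X_0 = 98] = 166

The chain cycles deterministically, so starting at state 98 it returns in exactly 166 steps. Equivalently, the stationary distribution is uniform π_j = 1/166 for every state j, so by Kac's formula E[T_98] = 1/π_98 = 166.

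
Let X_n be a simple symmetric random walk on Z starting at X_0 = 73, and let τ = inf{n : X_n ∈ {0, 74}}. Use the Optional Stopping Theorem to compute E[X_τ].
E[X_τ] = 73

X_n is a martingale and τ is a bounded-mean stopping time (indeed τ is finite a.s. with bounded expectation since the walk is in a bounded region). By the OST, E[X_τ] = E[X_0] = 73. Equivalently: E[X_τ] = 74 · P(hit 74 first) + 0 · P(hit 0 first) = 74 · (73/74) = 73.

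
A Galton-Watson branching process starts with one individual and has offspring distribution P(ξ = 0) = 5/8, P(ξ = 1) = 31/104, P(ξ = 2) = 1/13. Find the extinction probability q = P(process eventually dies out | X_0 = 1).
q = 1

Mean offspring μ = 0·5/8 + 1·31/104 + 2·1/13 = 47/104 ≤ 1. For μ ≤ 1 with offspring not concentrated at 1, the Galton-Watson process goes extinct almost surely, so q = 1.
(Algebraic check: The pgf is f(s) = 5/8 + 31/104·s + 1/13·s². The extinction probability q is the smallest fixed point of f in [0, 1]. Setting s = f(s):
  1/13·s² + (31/104 − 1)·s + 5/8 = 0
  1/13·s² − (5/8 + 1/13)·s + 5/8 = 0
which factors as (s − 1)·(1/13·s − 5/8) = 0, giving roots s = 1 and s = (5/8)/(1/13) = 65/8. Since 65/8 ≥ 1, the smallest root in [0, 1] is s = 1.)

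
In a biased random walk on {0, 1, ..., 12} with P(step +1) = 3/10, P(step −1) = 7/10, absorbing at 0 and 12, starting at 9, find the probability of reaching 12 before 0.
P(hit 12 before 0) = (1 − (7/3)^9) / (1 − (7/3)^12) = 3446253/43799860

Let u_k denote P(reach 12 before 0 | start at k). Boundary: u_0 = 0, u_12 = 1. Recurrence: u_k = 3/10·u_{k+1} + 7/10·u_{k-1} for 1 ≤ k ≤ 11. Try u_k = A + B·r^k with r = q/p = (7/10)/(3/10) = 7/3. Substitution satisfies the recurrence; boundary conditions give:
  u_k = (1 − r^k) / (1 − r^N) = (1 − (7/3)^9) / (1 − (7/3)^12) = 3446253/43799860.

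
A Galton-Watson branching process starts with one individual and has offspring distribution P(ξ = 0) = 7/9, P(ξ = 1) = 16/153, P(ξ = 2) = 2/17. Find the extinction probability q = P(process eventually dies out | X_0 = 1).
q = 1

Mean offspring μ = 0·7/9 + 1·16/153 + 2·2/17 = 52/153 ≤ 1. For μ ≤ 1 with offspring not concentrated at 1, the Galton-Watson process goes extinct almost surely, so q = 1.
(Algebraic check: The pgf is f(s) = 7/9 + 16/153·s + 2/17·s². The extinction probability q is the smallest fixed point of f in [0, 1]. Setting s = f(s):
  2/17·s² + (16/153 − 1)·s + 7/9 = 0
  2/17·s² − (7/9 + 2/17)·s + 7/9 = 0
which factors as (s − 1)·(2/17·s − 7/9) = 0, giving roots s = 1 and s = (7/9)/(2/17) = 119/18. Since 119/18 ≥ 1, the smallest root in [0, 1] is s = 1.)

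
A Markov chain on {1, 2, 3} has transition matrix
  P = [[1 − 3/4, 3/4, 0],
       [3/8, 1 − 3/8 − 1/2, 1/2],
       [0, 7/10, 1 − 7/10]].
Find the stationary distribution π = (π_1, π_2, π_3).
π = (7/31, 14/31, 10/31)

This is a birth-death chain on three states, which satisfies detailed balance: π_1 · P_{12} = π_2 · P_{21} and π_2 · P_{23} = π_3 · P_{32}.
From π_1 · 3/4 = π_2 · 3/8: π_2/π_1 = (3/4)/(3/8) = 2.
From π_2 · 1/2 = π_3 · 7/10: π_3/π_2 = (1/2)/(7/10) = 5/7.
Take π_1 proportional to 1; then unnormalized π = (1, 2, 10/7). Normalize by dividing by the sum 31/7:
  π = (7/31, 14/31, 10/31).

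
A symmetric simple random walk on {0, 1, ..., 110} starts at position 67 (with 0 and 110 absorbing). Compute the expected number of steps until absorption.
E[τ | X_0 = 67] = 2881

Let v_k = E[τ | X_0 = k]. Boundary: v_0 = v_110 = 0. Recurrence: v_k = 1 + (v_{k-1} + v_{k+1})/2 for 1 ≤ k ≤ 109. The particular solution to v_k − (v_{k-1} + v_{k+1})/2 = 1 is v_k = −k^2. Adding homogeneous solution A + B k and matching boundaries gives v_k = k (110 − k). Substituting k = 67: v_67 = 67 · 43 = 2881.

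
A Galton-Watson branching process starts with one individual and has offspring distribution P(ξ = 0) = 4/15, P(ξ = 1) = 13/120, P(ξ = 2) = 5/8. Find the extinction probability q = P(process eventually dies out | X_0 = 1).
q = 32/75

The pgf is f(s) = 4/15 + 13/120·s + 5/8·s². The extinction probability q is the smallest fixed point of f in [0, 1]. Setting s = f(s):
  5/8·s² + (13/120 − 1)·s + 4/15 = 0
  5/8·s² − (4/15 + 5/8)·s + 4/15 = 0
which factors as (s − 1)·(5/8·s − 4/15) = 0, giving roots s = 1 and s = (4/15)/(5/8) = 32/75.
Mean offspring μ = 13/120 + 2·5/8 = 163/120 > 1 (supercritical), so q < 1. The extinction probability is the smaller root: q = (4/15)/(5/8) = 32/75.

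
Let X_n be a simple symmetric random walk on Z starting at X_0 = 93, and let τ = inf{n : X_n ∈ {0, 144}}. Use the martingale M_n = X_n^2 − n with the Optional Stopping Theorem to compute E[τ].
E[τ] = 4743

M_n = X_n^2 − n is a martingale (since E[X_{n+1}^2 | F_n] = X_n^2 + 1). By OST (τ has finite mean in a bounded region), E[M_τ] = E[M_0] = X_0^2 − 0 = 93^2 = 8649. Also E[M_τ] = E[X_τ^2] − E[τ]. The walk exits at 0 or 144, with P(hit 144 first) = 93/144, so E[X_τ^2] = 144^2 · 93/144 + 0 = 13392. Thus E[τ] = E[X_τ^2] − E[M_τ] = 13392 − 8649 = 4743 = 93(144 − 93) = 4743.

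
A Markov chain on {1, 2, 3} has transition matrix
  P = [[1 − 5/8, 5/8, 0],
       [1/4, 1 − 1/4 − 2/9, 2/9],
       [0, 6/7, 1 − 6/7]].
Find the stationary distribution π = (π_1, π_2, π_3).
π = (27/112, 135/224, 5/32)

This is a birth-death chain on three states, which satisfies detailed balance: π_1 · P_{12} = π_2 · P_{21} and π_2 · P_{23} = π_3 · P_{32}.
From π_1 · 5/8 = π_2 · 1/4: π_2/π_1 = (5/8)/(1/4) = 5/2.
From π_2 · 2/9 = π_3 · 6/7: π_3/π_2 = (2/9)/(6/7) = 7/27.
Take π_1 proportional to 1; then unnormalized π = (1, 5/2, 35/54). Normalize by dividing by the sum 112/27:
  π = (27/112, 135/224, 5/32).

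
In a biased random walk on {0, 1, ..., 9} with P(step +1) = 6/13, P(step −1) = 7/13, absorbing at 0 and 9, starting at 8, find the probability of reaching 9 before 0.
P(hit 9 before 0) = (1 − (7/6)^8) / (1 − (7/6)^9) = 24511110/30275911

Let u_k denote P(reach 9 before 0 | start at k). Boundary: u_0 = 0, u_9 = 1. Recurrence: u_k = 6/13·u_{k+1} + 7/13·u_{k-1} for 1 ≤ k ≤ 8. Try u_k = A + B·r^k with r = q/p = (7/13)/(6/13) = 7/6. Substitution satisfies the recurrence; boundary conditions give:
  u_k = (1 − r^k) / (1 − r^N) = (1 − (7/6)^8) / (1 − (7/6)^9) = 24511110/30275911.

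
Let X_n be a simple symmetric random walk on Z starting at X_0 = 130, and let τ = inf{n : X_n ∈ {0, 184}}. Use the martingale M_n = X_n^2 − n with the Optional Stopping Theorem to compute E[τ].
E[τ] = 7020

M_n = X_n^2 − n is a martingale (since E[X_{n+1}^2 | F_n] = X_n^2 + 1). By OST (τ has finite mean in a bounded region), E[M_τ] = E[M_0] = X_0^2 − 0 = 130^2 = 16900. Also E[M_τ] = E[X_τ^2] − E[τ]. The walk exits at 0 or 184, with P(hit 184 first) = 130/184, so E[X_τ^2] = 184^2 · 130/184 + 0 = 23920. Thus E[τ] = E[X_τ^2] − E[M_τ] = 23920 − 16900 = 7020 = 130(184 − 130) = 7020.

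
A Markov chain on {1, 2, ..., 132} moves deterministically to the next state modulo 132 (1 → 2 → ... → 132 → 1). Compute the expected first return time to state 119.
E[T_119 | X_0 = 119] = 132

The chain cycles deterministically, so starting at state 119 it returns in exactly 132 steps. Equivalently, the stationary distribution is uniform π_j = 1/132 for every state j, so by Kac's formula E[T_119] = 1/π_119 = 132.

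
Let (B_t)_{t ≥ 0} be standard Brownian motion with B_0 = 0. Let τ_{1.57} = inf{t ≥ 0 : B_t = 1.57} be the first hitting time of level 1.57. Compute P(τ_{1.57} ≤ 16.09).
P(τ_{1.57} ≤ 16.09) = 2(1 − Φ(1.57/√16.09)) = 2(1 − Φ(0.3914)) ≈ 0.6955

By the reflection principle for standard BM, P(τ_b ≤ t) = 2 · P(B_t ≥ b). Since B_t ~ N(0, t), P(B_t ≥ 1.57) = 1 − Φ(1.57/√t) = 1 − Φ(1.57/√16.09) = 1 − Φ(0.3914) ≈ 0.34775. Doubling: P(τ_{1.57} ≤ 16.09) ≈ 2 · 0.34775 = 0.69550 ≈ 0.6955.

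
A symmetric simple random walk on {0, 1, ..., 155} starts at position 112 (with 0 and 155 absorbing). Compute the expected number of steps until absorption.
E[τ | X_0 = 112] = 4816

Let v_k = E[τ | X_0 = k]. Boundary: v_0 = v_155 = 0. Recurrence: v_k = 1 + (v_{k-1} + v_{k+1})/2 for 1 ≤ k ≤ 154. The particular solution to v_k − (v_{k-1} + v_{k+1})/2 = 1 is v_k = −k^2. Adding homogeneous solution A + B k and matching boundaries gives v_k = k (155 − k). Substituting k = 112: v_112 = 112 · 43 = 4816.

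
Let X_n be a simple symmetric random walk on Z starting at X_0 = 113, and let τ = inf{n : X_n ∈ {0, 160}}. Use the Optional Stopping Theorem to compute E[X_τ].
E[X_τ] = 113

X_n is a martingale and τ is a bounded-mean stopping time (indeed τ is finite a.s. with bounded expectation since the walk is in a bounded region). By the OST, E[X_τ] = E[X_0] = 113. Equivalently: E[X_τ] = 160 · P(hit 160 first) + 0 · P(hit 0 first) = 160 · (113/160) = 113.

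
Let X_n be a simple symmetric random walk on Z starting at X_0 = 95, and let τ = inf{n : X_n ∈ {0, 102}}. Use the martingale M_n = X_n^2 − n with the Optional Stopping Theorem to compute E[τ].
E[τ] = 665

M_n = X_n^2 − n is a martingale (since E[X_{n+1}^2 | F_n] = X_n^2 + 1). By OST (τ has finite mean in a bounded region), E[M_τ] = E[M_0] = X_0^2 − 0 = 95^2 = 9025. Also E[M_τ] = E[X_τ^2] − E[τ]. The walk exits at 0 or 102, with P(hit 102 first) = 95/102, so E[X_τ^2] = 102^2 · 95/102 + 0 = 9690. Thus E[τ] = E[X_τ^2] − E[M_τ] = 9690 − 9025 = 665 = 95(102 − 95) = 665.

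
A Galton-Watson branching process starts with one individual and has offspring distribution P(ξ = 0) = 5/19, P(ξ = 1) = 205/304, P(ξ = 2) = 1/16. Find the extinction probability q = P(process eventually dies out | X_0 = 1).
q = 1

Mean offspring μ = 0·5/19 + 1·205/304 + 2·1/16 = 243/304 ≤ 1. For μ ≤ 1 with offspring not concentrated at 1, the Galton-Watson process goes extinct almost surely, so q = 1.
(Algebraic check: The pgf is f(s) = 5/19 + 205/304·s + 1/16·s². The extinction probability q is the smallest fixed point of f in [0, 1]. Setting s = f(s):
  1/16·s² + (205/304 − 1)·s + 5/19 = 0
  1/16·s² − (5/19 + 1/16)·s + 5/19 = 0
which factors as (s − 1)·(1/16·s − 5/19) = 0, giving roots s = 1 and s = (5/19)/(1/16) = 80/19. Since 80/19 ≥ 1, the smallest root in [0, 1] is s = 1.)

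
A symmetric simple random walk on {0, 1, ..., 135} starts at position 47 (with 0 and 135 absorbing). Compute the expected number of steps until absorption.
E[τ | X_0 = 47] = 4136

Let v_k = E[τ | X_0 = k]. Boundary: v_0 = v_135 = 0. Recurrence: v_k = 1 + (v_{k-1} + v_{k+1})/2 for 1 ≤ k ≤ 134. The particular solution to v_k − (v_{k-1} + v_{k+1})/2 = 1 is v_k = −k^2. Adding homogeneous solution A + B k and matching boundaries gives v_k = k (135 − k). Substituting k = 47: v_47 = 47 · 88 = 4136.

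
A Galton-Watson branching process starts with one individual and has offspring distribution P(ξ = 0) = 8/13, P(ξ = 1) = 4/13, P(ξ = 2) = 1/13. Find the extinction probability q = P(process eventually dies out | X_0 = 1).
q = 1

Mean offspring μ = 0·8/13 + 1·4/13 + 2·1/13 = 6/13 ≤ 1. For μ ≤ 1 with offspring not concentrated at 1, the Galton-Watson process goes extinct almost surely, so q = 1.
(Algebraic check: The pgf is f(s) = 8/13 + 4/13·s + 1/13·s². The extinction probability q is the smallest fixed point of f in [0, 1]. Setting s = f(s):
  1/13·s² + (4/13 − 1)·s + 8/13 = 0
  1/13·s² − (8/13 + 1/13)·s + 8/13 = 0
which factors as (s − 1)·(1/13·s − 8/13) = 0, giving roots s = 1 and s = (8/13)/(1/13) = 8. Since 8 ≥ 1, the smallest root in [0, 1] is s = 1.)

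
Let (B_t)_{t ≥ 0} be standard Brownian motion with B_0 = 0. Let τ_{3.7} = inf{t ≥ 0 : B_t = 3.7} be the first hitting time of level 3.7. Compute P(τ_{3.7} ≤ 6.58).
P(τ_{3.7} ≤ 6.58) = 2(1 − Φ(3.7/√6.58)) = 2(1 − Φ(1.4424)) ≈ 0.1492

By the reflection principle for standard BM, P(τ_b ≤ t) = 2 · P(B_t ≥ b). Since B_t ~ N(0, t), P(B_t ≥ 3.7) = 1 − Φ(3.7/√t) = 1 − Φ(3.7/√6.58) = 1 − Φ(1.4424) ≈ 0.07459. Doubling: P(τ_{3.7} ≤ 6.58) ≈ 2 · 0.07459 = 0.14918 ≈ 0.1492.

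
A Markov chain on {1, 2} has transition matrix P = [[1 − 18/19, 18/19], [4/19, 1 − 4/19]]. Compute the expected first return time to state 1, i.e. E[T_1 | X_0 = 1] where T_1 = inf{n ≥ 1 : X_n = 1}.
E[T_1 | X_0 = 1] = 1/π_1 = 11/2

For an irreducible recurrent Markov chain with stationary distribution π, E[T_i | X_0 = i] = 1/π_i (Kac's formula). Here π_1 = (4/19)/(18/19 + 4/19) = (4/19)/(22/19) = 2/11, so E[T_1 | X_0 = 1] = 1/π_1 = (18/19 + 4/19)/(4/19) = (22/19)/(4/19) = 11/2.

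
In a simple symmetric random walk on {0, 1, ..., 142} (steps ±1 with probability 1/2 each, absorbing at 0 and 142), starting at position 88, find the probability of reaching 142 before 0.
P(hit 142 before 0) = 88/142 = 44/71

Let u_k = P(hit 142 before 0 | start at k). Then u_0 = 0, u_142 = 1, and u_k = u_{k-1}/2 + u_{k+1}/2 for 1 ≤ k ≤ 141. This harmonic recurrence is solved by u_k = k/142, giving u_88 = 88/142 = 44/71.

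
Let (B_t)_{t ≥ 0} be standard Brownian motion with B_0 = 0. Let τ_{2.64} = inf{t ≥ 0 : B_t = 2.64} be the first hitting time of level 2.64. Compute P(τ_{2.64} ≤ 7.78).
P(τ_{2.64} ≤ 7.78) = 2(1 − Φ(2.64/√7.78)) = 2(1 − Φ(0.9465)) ≈ 0.3439

By the reflection principle for standard BM, P(τ_b ≤ t) = 2 · P(B_t ≥ b). Since B_t ~ N(0, t), P(B_t ≥ 2.64) = 1 − Φ(2.64/√t) = 1 − Φ(2.64/√7.78) = 1 − Φ(0.9465) ≈ 0.17195. Doubling: P(τ_{2.64} ≤ 7.78) ≈ 2 · 0.17195 = 0.34390 ≈ 0.3439.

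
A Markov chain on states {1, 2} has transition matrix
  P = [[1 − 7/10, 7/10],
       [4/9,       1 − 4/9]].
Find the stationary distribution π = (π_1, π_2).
π_1 = 40/103, π_2 = 63/103

Solve πP = π with π_1 + π_2 = 1. From πP = π: π_1 · (1 − 7/10) + π_2 · 4/9 = π_1 ⇒ π_2 · 4/9 = π_1 · 7/10 ⇒ π_2/π_1 = (7/10)/(4/9) = 63/40. Together with π_1 + π_2 = 1:
  π_1 = (4/9)/(7/10 + 4/9) = (4/9)/(103/90) = 40/103,
  π_2 = (7/10)/(7/10 + 4/9) = (7/10)/(103/90) = 63/103.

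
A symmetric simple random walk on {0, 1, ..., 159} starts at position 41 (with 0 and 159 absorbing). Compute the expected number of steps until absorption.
E[τ | X_0 = 41] = 4838

Let v_k = E[τ | X_0 = k]. Boundary: v_0 = v_159 = 0. Recurrence: v_k = 1 + (v_{k-1} + v_{k+1})/2 for 1 ≤ k ≤ 158. The particular solution to v_k − (v_{k-1} + v_{k+1})/2 = 1 is v_k = −k^2. Adding homogeneous solution A + B k and matching boundaries gives v_k = k (159 − k). Substituting k = 41: v_41 = 41 · 118 = 4838.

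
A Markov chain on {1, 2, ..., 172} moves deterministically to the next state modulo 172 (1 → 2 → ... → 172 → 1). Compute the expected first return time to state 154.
E[T_154 | X_0 = 154] = 172

The chain cycles deterministically, so starting at state 154 it returns in exactly 172 steps. Equivalently, the stationary distribution is uniform π_j = 1/172 for every state j, so by Kac's formula E[T_154] = 1/π_154 = 172.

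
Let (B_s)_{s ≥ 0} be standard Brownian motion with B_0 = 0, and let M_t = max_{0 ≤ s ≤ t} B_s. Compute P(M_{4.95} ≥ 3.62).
P(M_{4.95} ≥ 3.62) = 2·P(B_{4.95} ≥ 3.62) = 2(1 − Φ(3.62/√4.95)) ≈ 0.1037

By the reflection principle for Brownian motion, P(M_t ≥ a) = 2 · P(B_t ≥ a) for a ≥ 0. Since B_t ~ N(0, t), P(B_t ≥ 3.62) = 1 − Φ(3.62/√t) = 1 − Φ(3.62/√4.95) = 1 − Φ(1.6271). So
  P(M_{4.95} ≥ 3.62) = 2(1 − Φ(1.6271)) ≈ 0.1037.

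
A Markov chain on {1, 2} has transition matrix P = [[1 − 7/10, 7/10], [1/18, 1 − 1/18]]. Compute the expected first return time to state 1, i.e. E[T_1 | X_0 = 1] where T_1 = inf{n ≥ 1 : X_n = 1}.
E[T_1 | X_0 = 1] = 1/π_1 = 68/5

For an irreducible recurrent Markov chain with stationary distribution π, E[T_i | X_0 = i] = 1/π_i (Kac's formula). Here π_1 = (1/18)/(7/10 + 1/18) = (1/18)/(34/45) = 5/68, so E[T_1 | X_0 = 1] = 1/π_1 = (7/10 + 1/18)/(1/18) = (34/45)/(1/18) = 68/5.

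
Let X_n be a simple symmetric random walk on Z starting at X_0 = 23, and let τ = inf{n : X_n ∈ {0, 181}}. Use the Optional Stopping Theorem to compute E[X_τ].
E[X_τ] = 23

X_n is a martingale and τ is a bounded-mean stopping time (indeed τ is finite a.s. with bounded expectation since the walk is in a bounded region). By the OST, E[X_τ] = E[X_0] = 23. Equivalently: E[X_τ] = 181 · P(hit 181 first) + 0 · P(hit 0 first) = 181 · (23/181) = 23.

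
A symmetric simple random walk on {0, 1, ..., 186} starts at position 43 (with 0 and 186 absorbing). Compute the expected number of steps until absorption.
E[τ | X_0 = 43] = 6149

Let v_k = E[τ | X_0 = k]. Boundary: v_0 = v_186 = 0. Recurrence: v_k = 1 + (v_{k-1} + v_{k+1})/2 for 1 ≤ k ≤ 185. The particular solution to v_k − (v_{k-1} + v_{k+1})/2 = 1 is v_k = −k^2. Adding homogeneous solution A + B k and matching boundaries gives v_k = k (186 − k). Substituting k = 43: v_43 = 43 · 143 = 6149.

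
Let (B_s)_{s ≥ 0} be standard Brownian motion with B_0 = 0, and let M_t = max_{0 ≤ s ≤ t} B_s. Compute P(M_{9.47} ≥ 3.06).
P(M_{9.47} ≥ 3.06) = 2·P(B_{9.47} ≥ 3.06) = 2(1 − Φ(3.06/√9.47)) ≈ 0.3200

By the reflection principle for Brownian motion, P(M_t ≥ a) = 2 · P(B_t ≥ a) for a ≥ 0. Since B_t ~ N(0, t), P(B_t ≥ 3.06) = 1 − Φ(3.06/√t) = 1 − Φ(3.06/√9.47) = 1 − Φ(0.9944). So
  P(M_{9.47} ≥ 3.06) = 2(1 − Φ(0.9944)) ≈ 0.3200.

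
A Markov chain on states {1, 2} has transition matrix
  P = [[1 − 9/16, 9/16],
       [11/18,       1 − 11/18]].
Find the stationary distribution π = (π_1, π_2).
π_1 = 88/169, π_2 = 81/169

Solve πP = π with π_1 + π_2 = 1. From πP = π: π_1 · (1 − 9/16) + π_2 · 11/18 = π_1 ⇒ π_2 · 11/18 = π_1 · 9/16 ⇒ π_2/π_1 = (9/16)/(11/18) = 81/88. Together with π_1 + π_2 = 1:
  π_1 = (11/18)/(9/16 + 11/18) = (11/18)/(169/144) = 88/169,
  π_2 = (9/16)/(9/16 + 11/18) = (9/16)/(169/144) = 81/169.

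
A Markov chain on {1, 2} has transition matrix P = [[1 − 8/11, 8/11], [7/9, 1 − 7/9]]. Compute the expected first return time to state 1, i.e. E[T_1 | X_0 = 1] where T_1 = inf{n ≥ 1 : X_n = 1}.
E[T_1 | X_0 = 1] = 1/π_1 = 149/77

For an irreducible recurrent Markov chain with stationary distribution π, E[T_i | X_0 = i] = 1/π_i (Kac's formula). Here π_1 = (7/9)/(8/11 + 7/9) = (7/9)/(149/99) = 77/149, so E[T_1 | X_0 = 1] = 1/π_1 = (8/11 + 7/9)/(7/9) = (149/99)/(7/9) = 149/77.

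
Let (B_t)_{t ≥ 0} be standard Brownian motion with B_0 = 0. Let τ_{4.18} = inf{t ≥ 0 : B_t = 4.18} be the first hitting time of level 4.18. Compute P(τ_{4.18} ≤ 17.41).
P(τ_{4.18} ≤ 17.41) = 2(1 − Φ(4.18/√17.41)) = 2(1 − Φ(1.0018)) ≈ 0.3164

By the reflection principle for standard BM, P(τ_b ≤ t) = 2 · P(B_t ≥ b). Since B_t ~ N(0, t), P(B_t ≥ 4.18) = 1 − Φ(4.18/√t) = 1 − Φ(4.18/√17.41) = 1 − Φ(1.0018) ≈ 0.15822. Doubling: P(τ_{4.18} ≤ 17.41) ≈ 2 · 0.15822 = 0.31644 ≈ 0.3164.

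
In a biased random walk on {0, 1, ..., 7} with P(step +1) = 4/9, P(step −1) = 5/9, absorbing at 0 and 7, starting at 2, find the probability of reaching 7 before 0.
P(hit 7 before 0) = (1 − (5/4)^2) / (1 − (5/4)^7) = 9216/61741

Let u_k denote P(reach 7 before 0 | start at k). Boundary: u_0 = 0, u_7 = 1. Recurrence: u_k = 4/9·u_{k+1} + 5/9·u_{k-1} for 1 ≤ k ≤ 6. Try u_k = A + B·r^k with r = q/p = (5/9)/(4/9) = 5/4. Substitution satisfies the recurrence; boundary conditions give:
  u_k = (1 − r^k) / (1 − r^N) = (1 − (5/4)^2) / (1 − (5/4)^7) = 9216/61741.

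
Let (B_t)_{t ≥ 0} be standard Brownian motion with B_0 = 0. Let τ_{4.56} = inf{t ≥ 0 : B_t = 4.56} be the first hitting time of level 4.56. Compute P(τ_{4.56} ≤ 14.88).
P(τ_{4.56} ≤ 14.88) = 2(1 − Φ(4.56/√14.88)) = 2(1 − Φ(1.1821)) ≈ 0.2372

By the reflection principle for standard BM, P(τ_b ≤ t) = 2 · P(B_t ≥ b). Since B_t ~ N(0, t), P(B_t ≥ 4.56) = 1 − Φ(4.56/√t) = 1 − Φ(4.56/√14.88) = 1 − Φ(1.1821) ≈ 0.11858. Doubling: P(τ_{4.56} ≤ 14.88) ≈ 2 · 0.11858 = 0.23716 ≈ 0.2372.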